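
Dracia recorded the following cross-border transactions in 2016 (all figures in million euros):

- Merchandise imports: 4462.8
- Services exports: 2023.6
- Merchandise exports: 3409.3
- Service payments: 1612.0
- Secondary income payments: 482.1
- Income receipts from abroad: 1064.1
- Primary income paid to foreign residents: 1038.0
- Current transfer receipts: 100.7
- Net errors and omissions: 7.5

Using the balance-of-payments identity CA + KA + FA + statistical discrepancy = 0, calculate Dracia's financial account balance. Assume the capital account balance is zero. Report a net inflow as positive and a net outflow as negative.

989.7

Goods balance = 3409.3 - 4462.8 = -1053.5
Services balance = 2023.6 - 1612.0 = 411.6
Trade balance (goods + services) = -1053.5 + 411.6 = -641.9
Net primary income = 1064.1 - 1038.0 = 26.1
Net secondary income = 100.7 - 482.1 = -381.4
Current account = -641.9 + 26.1 + (-381.4) = -997.2
Financial account = -(-997.2 + 7.5) = 989.7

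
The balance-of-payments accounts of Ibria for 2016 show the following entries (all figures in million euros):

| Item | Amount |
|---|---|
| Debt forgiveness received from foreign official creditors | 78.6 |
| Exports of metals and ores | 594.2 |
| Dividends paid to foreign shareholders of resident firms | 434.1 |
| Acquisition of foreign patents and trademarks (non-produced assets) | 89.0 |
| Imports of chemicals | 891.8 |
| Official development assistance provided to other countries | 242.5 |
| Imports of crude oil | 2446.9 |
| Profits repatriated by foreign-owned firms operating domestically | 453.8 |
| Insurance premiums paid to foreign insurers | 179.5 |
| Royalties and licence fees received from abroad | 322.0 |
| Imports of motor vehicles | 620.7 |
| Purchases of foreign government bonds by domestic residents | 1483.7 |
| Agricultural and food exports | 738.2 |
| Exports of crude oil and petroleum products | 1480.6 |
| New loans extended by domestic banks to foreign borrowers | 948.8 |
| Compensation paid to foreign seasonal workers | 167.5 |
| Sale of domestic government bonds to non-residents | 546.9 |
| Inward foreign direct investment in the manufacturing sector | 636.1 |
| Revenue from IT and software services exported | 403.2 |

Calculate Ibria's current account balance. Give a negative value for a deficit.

-1898.6

Goods: -891.8 - 620.7 + 594.2 + 738.2 - 2446.9 + 1480.6 = -1146.4
Services: 403.2 + 322.0 - 179.5 = 545.7
Primary income: -453.8 - 434.1 - 167.5 = -1055.4
Secondary income: -242.5
Current account = (-1146.4) + 545.7 + (-1055.4) + (-242.5) = -1898.6
(Excluded from the current account — capital account: debt forgiveness received from foreign official creditors 78.6, acquisition of foreign patents and trademarks (non-produced assets) 89.0; financial account: purchases of foreign government bonds by domestic residents 1483.7, new loans extended by domestic banks to foreign borrowers 948.8, sale of domestic government bonds to non-residents 546.9, inward foreign direct investment in the manufacturing sector 636.1.)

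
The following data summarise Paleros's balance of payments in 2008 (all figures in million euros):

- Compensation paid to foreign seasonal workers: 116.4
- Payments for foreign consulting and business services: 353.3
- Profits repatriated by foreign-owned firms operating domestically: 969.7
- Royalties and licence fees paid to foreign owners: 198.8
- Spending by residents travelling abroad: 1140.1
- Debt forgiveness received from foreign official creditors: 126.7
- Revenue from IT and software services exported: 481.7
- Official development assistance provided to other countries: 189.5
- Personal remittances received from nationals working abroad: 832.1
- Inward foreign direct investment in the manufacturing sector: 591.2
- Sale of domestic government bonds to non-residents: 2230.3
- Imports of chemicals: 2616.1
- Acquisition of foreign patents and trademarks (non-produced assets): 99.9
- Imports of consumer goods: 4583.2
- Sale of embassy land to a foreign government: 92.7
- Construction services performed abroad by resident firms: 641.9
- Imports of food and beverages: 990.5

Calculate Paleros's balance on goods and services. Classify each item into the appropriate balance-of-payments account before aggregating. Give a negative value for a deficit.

-8758.4

Goods: -2616.1 - 990.5 - 4583.2 = -8189.8
Services: -353.3 + 641.9 - 198.8 - 1140.1 + 481.7 = -568.6
Trade balance = -8189.8 + (-568.6) = -8758.4
(Excluded from the trade balance — primary income: compensation paid to foreign seasonal workers 116.4, profits repatriated by foreign-owned firms operating domestically 969.7; capital account: debt forgiveness received from foreign official creditors 126.7, acquisition of foreign patents and trademarks (non-produced assets) 99.9, sale of embassy land to a foreign government 92.7; secondary income: official development assistance provided to other countries 189.5, personal remittances received from nationals working abroad 832.1; financial account: inward foreign direct investment in the manufacturing sector 591.2, sale of domestic government bonds to non-residents 2230.3.)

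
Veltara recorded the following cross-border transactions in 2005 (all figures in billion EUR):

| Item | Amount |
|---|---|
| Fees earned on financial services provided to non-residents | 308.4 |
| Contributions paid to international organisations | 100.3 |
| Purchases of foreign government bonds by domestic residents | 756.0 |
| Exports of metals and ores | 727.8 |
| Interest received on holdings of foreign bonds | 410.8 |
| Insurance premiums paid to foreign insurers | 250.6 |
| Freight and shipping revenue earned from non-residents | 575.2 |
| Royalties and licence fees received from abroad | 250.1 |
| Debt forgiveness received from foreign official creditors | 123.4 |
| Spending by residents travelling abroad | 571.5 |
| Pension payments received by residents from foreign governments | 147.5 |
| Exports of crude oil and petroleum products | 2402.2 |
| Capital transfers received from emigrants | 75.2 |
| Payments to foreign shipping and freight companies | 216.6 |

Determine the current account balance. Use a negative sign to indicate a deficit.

Goods: 727.8 + 2402.2 = 3130.0
Services: -216.6 + 575.2 - 250.6 + 250.1 - 571.5 + 308.4 = 95.0
Primary income: 410.8
Secondary income: 147.5 - 100.3 = 47.2
Current account = 3130.0 + 95.0 + 410.8 + 47.2 = 3683.0
(Excluded from the current account — financial account: purchases of foreign government bonds by domestic residents 756.0; capital account: debt forgiveness received from foreign official creditors 123.4, capital transfers received from emigrants 75.2.)

3683.0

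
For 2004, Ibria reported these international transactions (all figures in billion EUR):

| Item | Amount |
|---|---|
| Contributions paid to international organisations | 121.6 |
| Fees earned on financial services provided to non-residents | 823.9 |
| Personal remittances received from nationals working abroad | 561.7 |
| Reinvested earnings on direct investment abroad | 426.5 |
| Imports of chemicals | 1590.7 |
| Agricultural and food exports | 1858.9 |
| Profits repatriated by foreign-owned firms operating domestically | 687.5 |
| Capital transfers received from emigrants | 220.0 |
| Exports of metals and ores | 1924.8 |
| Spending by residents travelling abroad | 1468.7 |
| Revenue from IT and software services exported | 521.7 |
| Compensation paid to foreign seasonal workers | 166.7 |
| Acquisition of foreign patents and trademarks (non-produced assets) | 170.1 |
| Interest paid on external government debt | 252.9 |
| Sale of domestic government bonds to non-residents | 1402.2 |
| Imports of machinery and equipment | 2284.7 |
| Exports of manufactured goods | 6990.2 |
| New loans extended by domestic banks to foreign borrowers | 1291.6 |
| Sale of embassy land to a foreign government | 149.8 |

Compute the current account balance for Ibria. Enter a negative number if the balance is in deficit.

6534.9

Goods: 1858.9 - 2284.7 + 1924.8 - 1590.7 + 6990.2 = 6898.5
Services: 521.7 - 1468.7 + 823.9 = -123.1
Primary income: -252.9 + 426.5 - 166.7 - 687.5 = -680.6
Secondary income: 561.7 - 121.6 = 440.1
Current account = 6898.5 + (-123.1) + (-680.6) + 440.1 = 6534.9
(Excluded from the current account — capital account: capital transfers received from emigrants 220.0, acquisition of foreign patents and trademarks (non-produced assets) 170.1, sale of embassy land to a foreign government 149.8; financial account: sale of domestic government bonds to non-residents 1402.2, new loans extended by domestic banks to foreign borrowers 1291.6.)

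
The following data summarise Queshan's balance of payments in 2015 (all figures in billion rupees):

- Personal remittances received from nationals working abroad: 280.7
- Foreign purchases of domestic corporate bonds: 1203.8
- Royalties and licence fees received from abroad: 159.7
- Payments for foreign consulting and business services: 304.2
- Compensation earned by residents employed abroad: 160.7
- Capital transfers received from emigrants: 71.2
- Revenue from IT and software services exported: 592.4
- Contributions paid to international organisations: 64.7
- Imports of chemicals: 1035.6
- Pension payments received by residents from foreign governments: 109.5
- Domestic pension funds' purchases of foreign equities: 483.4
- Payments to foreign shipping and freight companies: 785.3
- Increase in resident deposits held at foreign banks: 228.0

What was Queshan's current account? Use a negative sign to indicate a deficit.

-886.8

Goods: -1035.6
Services: -304.2 - 785.3 + 159.7 + 592.4 = -337.4
Primary income: 160.7
Secondary income: 280.7 - 64.7 + 109.5 = 325.5
Current account = (-1035.6) + (-337.4) + 160.7 + 325.5 = -886.8
(Excluded from the current account — financial account: foreign purchases of domestic corporate bonds 1203.8, domestic pension funds' purchases of foreign equities 483.4, increase in resident deposits held at foreign banks 228.0; capital account: capital transfers received from emigrants 71.2.)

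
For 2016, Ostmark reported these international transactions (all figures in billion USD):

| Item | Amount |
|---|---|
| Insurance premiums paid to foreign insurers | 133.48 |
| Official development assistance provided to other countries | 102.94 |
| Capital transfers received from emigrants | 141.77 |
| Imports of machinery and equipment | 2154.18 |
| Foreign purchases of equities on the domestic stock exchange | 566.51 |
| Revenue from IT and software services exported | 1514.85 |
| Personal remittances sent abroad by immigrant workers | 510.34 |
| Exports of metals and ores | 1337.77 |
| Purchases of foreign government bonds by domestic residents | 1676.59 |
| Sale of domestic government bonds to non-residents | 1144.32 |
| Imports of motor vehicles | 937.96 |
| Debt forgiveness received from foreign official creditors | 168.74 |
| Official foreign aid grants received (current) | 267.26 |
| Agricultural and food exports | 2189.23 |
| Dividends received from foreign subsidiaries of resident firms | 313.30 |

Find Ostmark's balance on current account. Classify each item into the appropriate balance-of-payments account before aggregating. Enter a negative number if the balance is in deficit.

Goods: -2154.18 - 937.96 + 1337.77 + 2189.23 = 434.86
Services: 1514.85 - 133.48 = 1381.37
Primary income: 313.30
Secondary income: -102.94 - 510.34 + 267.26 = -346.02
Current account = 434.86 + 1381.37 + 313.30 + (-346.02) = 1783.51
(Excluded from the current account — capital account: capital transfers received from emigrants 141.77, debt forgiveness received from foreign official creditors 168.74; financial account: foreign purchases of equities on the domestic stock exchange 566.51, purchases of foreign government bonds by domestic residents 1676.59, sale of domestic government bonds to non-residents 1144.32.)

1783.51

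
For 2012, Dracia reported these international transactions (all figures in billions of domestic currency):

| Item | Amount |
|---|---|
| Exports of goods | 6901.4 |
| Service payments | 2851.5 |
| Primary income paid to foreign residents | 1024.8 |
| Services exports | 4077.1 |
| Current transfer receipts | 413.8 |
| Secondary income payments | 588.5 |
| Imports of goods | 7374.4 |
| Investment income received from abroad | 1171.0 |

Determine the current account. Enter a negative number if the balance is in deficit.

Goods balance = 6901.4 - 7374.4 = -473.0
Services balance = 4077.1 - 2851.5 = 1225.6
Trade balance (goods + services) = -473.0 + 1225.6 = 752.6
Net primary income = 1171.0 - 1024.8 = 146.2
Net secondary income = 413.8 - 588.5 = -174.7
Current account = 752.6 + 146.2 + (-174.7) = 724.1

724.1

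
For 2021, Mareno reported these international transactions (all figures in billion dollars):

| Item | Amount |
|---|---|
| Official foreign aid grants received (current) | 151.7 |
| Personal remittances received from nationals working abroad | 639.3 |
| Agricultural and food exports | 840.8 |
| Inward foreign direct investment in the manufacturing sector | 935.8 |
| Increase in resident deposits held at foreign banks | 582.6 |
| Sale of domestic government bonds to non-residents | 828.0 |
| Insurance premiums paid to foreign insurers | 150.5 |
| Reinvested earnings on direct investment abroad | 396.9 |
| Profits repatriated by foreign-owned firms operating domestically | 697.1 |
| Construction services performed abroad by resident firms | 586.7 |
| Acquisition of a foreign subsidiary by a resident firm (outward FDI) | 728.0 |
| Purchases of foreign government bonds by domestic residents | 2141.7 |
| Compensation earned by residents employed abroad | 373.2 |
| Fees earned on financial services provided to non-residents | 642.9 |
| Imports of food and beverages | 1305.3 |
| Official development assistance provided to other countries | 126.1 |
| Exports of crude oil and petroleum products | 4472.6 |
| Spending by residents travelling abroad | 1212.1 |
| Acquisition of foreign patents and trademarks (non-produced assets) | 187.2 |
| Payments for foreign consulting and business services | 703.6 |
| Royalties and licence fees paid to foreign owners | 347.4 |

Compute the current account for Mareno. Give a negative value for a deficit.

3562.0

Goods: 840.8 + 4472.6 - 1305.3 = 4008.1
Services: -1212.1 + 586.7 + 642.9 - 150.5 - 703.6 - 347.4 = -1184.0
Primary income: 373.2 - 697.1 + 396.9 = 73.0
Secondary income: 639.3 + 151.7 - 126.1 = 664.9
Current account = 4008.1 + (-1184.0) + 73.0 + 664.9 = 3562.0
(Excluded from the current account — financial account: inward foreign direct investment in the manufacturing sector 935.8, increase in resident deposits held at foreign banks 582.6, sale of domestic government bonds to non-residents 828.0, acquisition of a foreign subsidiary by a resident firm (outward FDI) 728.0, purchases of foreign government bonds by domestic residents 2141.7; capital account: acquisition of foreign patents and trademarks (non-produced assets) 187.2.)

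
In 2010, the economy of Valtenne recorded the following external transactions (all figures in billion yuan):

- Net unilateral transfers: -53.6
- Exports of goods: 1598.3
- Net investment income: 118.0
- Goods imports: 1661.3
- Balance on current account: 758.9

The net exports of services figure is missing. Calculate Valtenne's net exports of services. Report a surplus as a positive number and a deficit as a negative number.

Current account = goods balance + services balance + net primary income + net secondary income
Sum of the known components = 1.4
Net exports of services = CA - (known components) = 758.9 - 1.4 = 757.5

757.5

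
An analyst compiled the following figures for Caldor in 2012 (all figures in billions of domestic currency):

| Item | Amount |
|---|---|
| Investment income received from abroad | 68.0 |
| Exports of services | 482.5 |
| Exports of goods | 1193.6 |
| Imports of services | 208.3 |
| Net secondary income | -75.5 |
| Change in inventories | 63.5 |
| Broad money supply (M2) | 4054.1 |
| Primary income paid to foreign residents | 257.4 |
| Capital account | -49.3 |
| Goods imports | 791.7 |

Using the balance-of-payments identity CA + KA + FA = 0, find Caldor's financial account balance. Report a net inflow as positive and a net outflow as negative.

Goods balance = 1193.6 - 791.7 = 401.9
Services balance = 482.5 - 208.3 = 274.2
Trade balance (goods + services) = 401.9 + 274.2 = 676.1
Net primary income = 68.0 - 257.4 = -189.4
Net secondary income = -75.5
Current account = 676.1 + (-189.4) + (-75.5) = 411.2
Financial account = -(411.2 + (-49.3)) = -361.9

-361.9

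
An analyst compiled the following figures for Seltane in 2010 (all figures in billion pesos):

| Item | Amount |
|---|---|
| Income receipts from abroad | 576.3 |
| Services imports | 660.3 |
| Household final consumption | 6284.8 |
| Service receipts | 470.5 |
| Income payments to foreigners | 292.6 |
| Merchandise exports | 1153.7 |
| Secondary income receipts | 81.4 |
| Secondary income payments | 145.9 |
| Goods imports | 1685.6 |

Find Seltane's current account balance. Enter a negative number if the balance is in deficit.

Goods balance = 1153.7 - 1685.6 = -531.9
Services balance = 470.5 - 660.3 = -189.8
Trade balance (goods + services) = -531.9 + (-189.8) = -721.7
Net primary income = 576.3 - 292.6 = 283.7
Net secondary income = 81.4 - 145.9 = -64.5
Current account = -721.7 + 283.7 + (-64.5) = -502.5

-502.5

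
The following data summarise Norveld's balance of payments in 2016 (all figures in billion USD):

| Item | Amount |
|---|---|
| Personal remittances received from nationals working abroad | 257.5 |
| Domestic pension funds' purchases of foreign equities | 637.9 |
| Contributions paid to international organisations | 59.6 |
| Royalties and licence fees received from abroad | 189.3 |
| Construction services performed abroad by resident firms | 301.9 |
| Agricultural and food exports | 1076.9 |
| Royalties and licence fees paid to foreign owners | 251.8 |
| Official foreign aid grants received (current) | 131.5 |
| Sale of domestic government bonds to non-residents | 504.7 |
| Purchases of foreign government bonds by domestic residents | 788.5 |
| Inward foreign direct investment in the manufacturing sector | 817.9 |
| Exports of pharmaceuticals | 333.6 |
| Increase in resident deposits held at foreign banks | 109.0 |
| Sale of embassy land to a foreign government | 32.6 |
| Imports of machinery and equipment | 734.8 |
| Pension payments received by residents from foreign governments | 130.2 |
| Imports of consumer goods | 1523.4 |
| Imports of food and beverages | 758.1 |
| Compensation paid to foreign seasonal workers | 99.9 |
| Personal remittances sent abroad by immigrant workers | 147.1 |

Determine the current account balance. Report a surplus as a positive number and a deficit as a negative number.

Goods: -758.1 + 1076.9 - 1523.4 - 734.8 + 333.6 = -1605.8
Services: -251.8 + 301.9 + 189.3 = 239.4
Primary income: -99.9
Secondary income: 257.5 - 59.6 + 130.2 - 147.1 + 131.5 = 312.5
Current account = (-1605.8) + 239.4 + (-99.9) + 312.5 = -1153.8
(Excluded from the current account — financial account: domestic pension funds' purchases of foreign equities 637.9, sale of domestic government bonds to non-residents 504.7, purchases of foreign government bonds by domestic residents 788.5, inward foreign direct investment in the manufacturing sector 817.9, increase in resident deposits held at foreign banks 109.0; capital account: sale of embassy land to a foreign government 32.6.)

-1153.8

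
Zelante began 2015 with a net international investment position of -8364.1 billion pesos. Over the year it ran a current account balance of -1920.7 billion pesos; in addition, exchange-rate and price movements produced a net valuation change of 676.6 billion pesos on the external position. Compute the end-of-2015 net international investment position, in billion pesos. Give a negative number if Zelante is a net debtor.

-9608.2

Change in NIIP = current account + net valuation change = -1920.7 + 676.6 = -1244.1
End-of-year NIIP = -8364.1 + (-1244.1) = -9608.2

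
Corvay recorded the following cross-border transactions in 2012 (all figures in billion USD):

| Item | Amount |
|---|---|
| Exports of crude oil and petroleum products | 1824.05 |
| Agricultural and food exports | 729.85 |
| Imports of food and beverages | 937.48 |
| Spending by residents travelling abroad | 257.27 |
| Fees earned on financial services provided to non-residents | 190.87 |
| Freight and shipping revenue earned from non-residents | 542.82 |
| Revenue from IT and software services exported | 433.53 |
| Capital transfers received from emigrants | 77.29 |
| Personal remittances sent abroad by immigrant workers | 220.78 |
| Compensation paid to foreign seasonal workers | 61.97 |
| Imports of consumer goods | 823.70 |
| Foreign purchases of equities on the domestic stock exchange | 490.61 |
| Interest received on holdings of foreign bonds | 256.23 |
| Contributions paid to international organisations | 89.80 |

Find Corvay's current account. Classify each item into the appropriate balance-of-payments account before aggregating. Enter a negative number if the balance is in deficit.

Goods: -937.48 - 823.70 + 729.85 + 1824.05 = 792.72
Services: 433.53 + 542.82 + 190.87 - 257.27 = 909.95
Primary income: 256.23 - 61.97 = 194.26
Secondary income: -220.78 - 89.80 = -310.58
Current account = 792.72 + 909.95 + 194.26 + (-310.58) = 1586.35
(Excluded from the current account — capital account: capital transfers received from emigrants 77.29; financial account: foreign purchases of equities on the domestic stock exchange 490.61.)

1586.35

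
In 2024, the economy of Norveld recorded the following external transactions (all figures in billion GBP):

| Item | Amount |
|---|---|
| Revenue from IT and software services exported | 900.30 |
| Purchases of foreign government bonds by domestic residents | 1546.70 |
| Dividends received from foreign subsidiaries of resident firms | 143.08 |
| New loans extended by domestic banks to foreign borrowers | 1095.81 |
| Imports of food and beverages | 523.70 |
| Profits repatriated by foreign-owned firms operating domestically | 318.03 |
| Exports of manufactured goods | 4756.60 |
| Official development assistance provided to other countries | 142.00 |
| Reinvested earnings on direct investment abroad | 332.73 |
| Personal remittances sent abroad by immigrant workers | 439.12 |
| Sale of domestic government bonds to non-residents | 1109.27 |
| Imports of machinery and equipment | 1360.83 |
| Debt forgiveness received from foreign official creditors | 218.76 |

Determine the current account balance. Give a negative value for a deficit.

3349.03

Goods: 4756.60 - 1360.83 - 523.70 = 2872.07
Services: 900.30
Primary income: -318.03 + 143.08 + 332.73 = 157.78
Secondary income: -439.12 - 142.00 = -581.12
Current account = 2872.07 + 900.30 + 157.78 + (-581.12) = 3349.03
(Excluded from the current account — financial account: purchases of foreign government bonds by domestic residents 1546.70, new loans extended by domestic banks to foreign borrowers 1095.81, sale of domestic government bonds to non-residents 1109.27; capital account: debt forgiveness received from foreign official creditors 218.76.)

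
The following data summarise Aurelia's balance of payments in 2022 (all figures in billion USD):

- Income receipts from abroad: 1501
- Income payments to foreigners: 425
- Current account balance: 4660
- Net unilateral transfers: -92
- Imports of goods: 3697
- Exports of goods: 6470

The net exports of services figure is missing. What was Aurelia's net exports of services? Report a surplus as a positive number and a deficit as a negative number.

903

Current account = goods balance + services balance + net primary income + net secondary income
Sum of the known components = 3757
Net exports of services = CA - (known components) = 4660 - 3757 = 903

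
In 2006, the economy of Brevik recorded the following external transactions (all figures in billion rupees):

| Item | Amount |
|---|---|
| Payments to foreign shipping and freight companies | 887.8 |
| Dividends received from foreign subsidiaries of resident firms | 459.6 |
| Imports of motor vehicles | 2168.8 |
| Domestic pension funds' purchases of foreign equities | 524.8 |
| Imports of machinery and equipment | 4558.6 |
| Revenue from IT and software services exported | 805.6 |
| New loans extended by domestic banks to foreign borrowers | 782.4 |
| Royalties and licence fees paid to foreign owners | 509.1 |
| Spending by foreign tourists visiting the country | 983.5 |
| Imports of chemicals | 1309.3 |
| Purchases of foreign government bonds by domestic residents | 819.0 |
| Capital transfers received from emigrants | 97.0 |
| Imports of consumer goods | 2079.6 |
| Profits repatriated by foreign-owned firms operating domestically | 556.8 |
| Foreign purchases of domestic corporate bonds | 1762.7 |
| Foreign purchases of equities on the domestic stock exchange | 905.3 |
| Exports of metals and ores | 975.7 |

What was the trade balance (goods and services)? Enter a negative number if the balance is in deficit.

Goods: 975.7 - 2079.6 - 1309.3 - 2168.8 - 4558.6 = -9140.6
Services: 983.5 + 805.6 - 887.8 - 509.1 = 392.2
Trade balance = -9140.6 + 392.2 = -8748.4
(Excluded from the trade balance — primary income: dividends received from foreign subsidiaries of resident firms 459.6, profits repatriated by foreign-owned firms operating domestically 556.8; financial account: domestic pension funds' purchases of foreign equities 524.8, new loans extended by domestic banks to foreign borrowers 782.4, purchases of foreign government bonds by domestic residents 819.0, foreign purchases of domestic corporate bonds 1762.7, foreign purchases of equities on the domestic stock exchange 905.3; capital account: capital transfers received from emigrants 97.0.)

-8748.4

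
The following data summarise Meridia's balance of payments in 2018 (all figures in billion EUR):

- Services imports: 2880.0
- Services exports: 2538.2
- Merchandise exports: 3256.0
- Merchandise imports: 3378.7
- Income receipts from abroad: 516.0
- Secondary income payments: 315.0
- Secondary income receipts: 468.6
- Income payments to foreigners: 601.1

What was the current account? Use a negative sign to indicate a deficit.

Goods balance = 3256.0 - 3378.7 = -122.7
Services balance = 2538.2 - 2880.0 = -341.8
Trade balance (goods + services) = -122.7 + (-341.8) = -464.5
Net primary income = 516.0 - 601.1 = -85.1
Net secondary income = 468.6 - 315.0 = 153.6
Current account = -464.5 + (-85.1) + 153.6 = -396.0

-396.0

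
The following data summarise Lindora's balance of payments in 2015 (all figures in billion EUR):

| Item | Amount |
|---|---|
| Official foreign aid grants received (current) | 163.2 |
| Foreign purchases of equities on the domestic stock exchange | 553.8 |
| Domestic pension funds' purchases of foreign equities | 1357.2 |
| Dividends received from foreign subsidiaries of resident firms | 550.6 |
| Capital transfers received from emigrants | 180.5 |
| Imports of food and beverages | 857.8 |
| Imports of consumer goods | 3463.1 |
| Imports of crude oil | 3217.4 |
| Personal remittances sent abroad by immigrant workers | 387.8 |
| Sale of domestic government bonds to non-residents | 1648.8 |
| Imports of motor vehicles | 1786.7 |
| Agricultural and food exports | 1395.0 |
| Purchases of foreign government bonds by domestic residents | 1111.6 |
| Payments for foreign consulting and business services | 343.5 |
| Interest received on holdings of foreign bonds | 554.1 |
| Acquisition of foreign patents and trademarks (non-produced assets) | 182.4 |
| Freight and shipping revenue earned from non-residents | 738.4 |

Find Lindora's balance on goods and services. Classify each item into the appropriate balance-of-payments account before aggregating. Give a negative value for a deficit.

Goods: -1786.7 - 3217.4 - 857.8 + 1395.0 - 3463.1 = -7930.0
Services: -343.5 + 738.4 = 394.9
Trade balance = -7930.0 + 394.9 = -7535.1
(Excluded from the trade balance — secondary income: official foreign aid grants received (current) 163.2, personal remittances sent abroad by immigrant workers 387.8; financial account: foreign purchases of equities on the domestic stock exchange 553.8, domestic pension funds' purchases of foreign equities 1357.2, sale of domestic government bonds to non-residents 1648.8, purchases of foreign government bonds by domestic residents 1111.6; primary income: dividends received from foreign subsidiaries of resident firms 550.6, interest received on holdings of foreign bonds 554.1; capital account: capital transfers received from emigrants 180.5, acquisition of foreign patents and trademarks (non-produced assets) 182.4.)

-7535.1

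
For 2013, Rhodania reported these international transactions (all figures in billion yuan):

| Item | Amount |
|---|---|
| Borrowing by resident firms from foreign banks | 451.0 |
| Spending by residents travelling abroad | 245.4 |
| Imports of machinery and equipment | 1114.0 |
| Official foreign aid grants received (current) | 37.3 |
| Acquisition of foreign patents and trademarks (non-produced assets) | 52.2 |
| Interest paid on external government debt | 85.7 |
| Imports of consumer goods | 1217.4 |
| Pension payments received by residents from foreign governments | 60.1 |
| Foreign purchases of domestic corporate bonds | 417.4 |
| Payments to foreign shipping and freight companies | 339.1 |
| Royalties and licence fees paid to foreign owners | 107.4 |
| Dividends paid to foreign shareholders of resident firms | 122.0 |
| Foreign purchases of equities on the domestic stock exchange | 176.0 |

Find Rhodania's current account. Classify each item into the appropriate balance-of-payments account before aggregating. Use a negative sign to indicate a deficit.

-3133.6

Goods: -1114.0 - 1217.4 = -2331.4
Services: -107.4 - 245.4 - 339.1 = -691.9
Primary income: -85.7 - 122.0 = -207.7
Secondary income: 60.1 + 37.3 = 97.4
Current account = (-2331.4) + (-691.9) + (-207.7) + 97.4 = -3133.6
(Excluded from the current account — financial account: borrowing by resident firms from foreign banks 451.0, foreign purchases of domestic corporate bonds 417.4, foreign purchases of equities on the domestic stock exchange 176.0; capital account: acquisition of foreign patents and trademarks (non-produced assets) 52.2.)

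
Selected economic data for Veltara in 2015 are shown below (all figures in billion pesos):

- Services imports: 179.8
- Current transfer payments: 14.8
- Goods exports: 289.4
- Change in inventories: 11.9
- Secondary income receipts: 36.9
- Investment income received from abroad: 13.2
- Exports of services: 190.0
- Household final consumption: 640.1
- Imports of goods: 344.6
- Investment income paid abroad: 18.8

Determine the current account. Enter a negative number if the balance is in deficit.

Goods balance = 289.4 - 344.6 = -55.2
Services balance = 190.0 - 179.8 = 10.2
Trade balance (goods + services) = -55.2 + 10.2 = -45.0
Net primary income = 13.2 - 18.8 = -5.6
Net secondary income = 36.9 - 14.8 = 22.1
Current account = -45.0 + (-5.6) + 22.1 = -28.5

-28.5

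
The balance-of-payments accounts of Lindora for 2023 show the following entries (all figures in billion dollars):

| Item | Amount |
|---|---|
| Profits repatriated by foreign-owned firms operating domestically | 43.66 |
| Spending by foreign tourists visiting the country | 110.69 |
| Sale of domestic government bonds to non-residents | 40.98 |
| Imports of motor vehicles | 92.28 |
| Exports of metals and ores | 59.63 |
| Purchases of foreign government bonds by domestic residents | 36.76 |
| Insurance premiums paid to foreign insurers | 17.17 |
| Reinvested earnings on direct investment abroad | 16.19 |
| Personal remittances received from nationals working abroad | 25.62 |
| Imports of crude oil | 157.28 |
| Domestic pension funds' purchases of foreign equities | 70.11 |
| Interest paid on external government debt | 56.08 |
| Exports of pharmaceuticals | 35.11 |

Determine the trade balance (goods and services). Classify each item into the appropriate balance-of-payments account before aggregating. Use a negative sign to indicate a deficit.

-61.30

Goods: -157.28 + 59.63 + 35.11 - 92.28 = -154.82
Services: -17.17 + 110.69 = 93.52
Trade balance = -154.82 + 93.52 = -61.30
(Excluded from the trade balance — primary income: profits repatriated by foreign-owned firms operating domestically 43.66, reinvested earnings on direct investment abroad 16.19, interest paid on external government debt 56.08; financial account: sale of domestic government bonds to non-residents 40.98, purchases of foreign government bonds by domestic residents 36.76, domestic pension funds' purchases of foreign equities 70.11; secondary income: personal remittances received from nationals working abroad 25.62.)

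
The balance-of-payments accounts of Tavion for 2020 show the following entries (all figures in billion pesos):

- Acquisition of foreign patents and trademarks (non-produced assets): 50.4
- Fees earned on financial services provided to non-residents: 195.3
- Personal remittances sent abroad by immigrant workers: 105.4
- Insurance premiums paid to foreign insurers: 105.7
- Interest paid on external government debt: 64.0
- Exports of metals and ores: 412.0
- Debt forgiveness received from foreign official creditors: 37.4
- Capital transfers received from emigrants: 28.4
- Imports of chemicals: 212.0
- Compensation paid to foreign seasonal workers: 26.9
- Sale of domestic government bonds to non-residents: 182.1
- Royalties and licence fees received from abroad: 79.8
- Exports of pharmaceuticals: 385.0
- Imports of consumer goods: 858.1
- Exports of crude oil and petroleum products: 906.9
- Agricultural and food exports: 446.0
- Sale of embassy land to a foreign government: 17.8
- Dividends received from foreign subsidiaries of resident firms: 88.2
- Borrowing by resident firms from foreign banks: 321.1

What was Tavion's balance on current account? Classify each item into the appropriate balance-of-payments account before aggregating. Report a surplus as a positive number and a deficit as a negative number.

1141.1

Goods: 412.0 - 858.1 + 446.0 + 385.0 - 212.0 + 906.9 = 1079.8
Services: 79.8 + 195.3 - 105.7 = 169.4
Primary income: 88.2 - 64.0 - 26.9 = -2.7
Secondary income: -105.4
Current account = 1079.8 + 169.4 + (-2.7) + (-105.4) = 1141.1
(Excluded from the current account — capital account: acquisition of foreign patents and trademarks (non-produced assets) 50.4, debt forgiveness received from foreign official creditors 37.4, capital transfers received from emigrants 28.4, sale of embassy land to a foreign government 17.8; financial account: sale of domestic government bonds to non-residents 182.1, borrowing by resident firms from foreign banks 321.1.)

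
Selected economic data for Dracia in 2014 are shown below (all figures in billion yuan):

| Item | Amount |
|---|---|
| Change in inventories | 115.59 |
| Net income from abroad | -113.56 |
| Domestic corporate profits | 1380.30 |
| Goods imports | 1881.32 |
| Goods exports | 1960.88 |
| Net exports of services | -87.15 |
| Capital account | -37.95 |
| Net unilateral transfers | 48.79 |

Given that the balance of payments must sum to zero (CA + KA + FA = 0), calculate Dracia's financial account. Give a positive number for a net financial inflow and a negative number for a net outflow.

110.31

Goods balance = 1960.88 - 1881.32 = 79.56
Services balance = -87.15
Trade balance (goods + services) = 79.56 + (-87.15) = -7.59
Net primary income = -113.56
Net secondary income = 48.79
Current account = -7.59 + (-113.56) + 48.79 = -72.36
Financial account = -(-72.36 + (-37.95)) = 110.31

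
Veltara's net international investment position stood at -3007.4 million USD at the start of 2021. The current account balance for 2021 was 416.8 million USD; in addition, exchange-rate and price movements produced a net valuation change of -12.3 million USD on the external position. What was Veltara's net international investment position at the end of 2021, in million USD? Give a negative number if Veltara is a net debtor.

Change in NIIP = current account + net valuation change = 416.8 + (-12.3) = 404.5
End-of-year NIIP = -3007.4 + 404.5 = -2602.9

-2602.9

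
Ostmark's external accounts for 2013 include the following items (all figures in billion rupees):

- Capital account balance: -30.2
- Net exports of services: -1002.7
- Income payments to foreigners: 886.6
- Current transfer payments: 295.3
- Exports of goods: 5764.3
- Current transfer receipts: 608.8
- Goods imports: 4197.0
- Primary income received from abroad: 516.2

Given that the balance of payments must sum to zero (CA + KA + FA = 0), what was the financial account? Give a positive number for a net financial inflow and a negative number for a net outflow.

Goods balance = 5764.3 - 4197.0 = 1567.3
Services balance = -1002.7
Trade balance (goods + services) = 1567.3 + (-1002.7) = 564.6
Net primary income = 516.2 - 886.6 = -370.4
Net secondary income = 608.8 - 295.3 = 313.5
Current account = 564.6 + (-370.4) + 313.5 = 507.7
Financial account = -(507.7 + (-30.2)) = -477.5

-477.5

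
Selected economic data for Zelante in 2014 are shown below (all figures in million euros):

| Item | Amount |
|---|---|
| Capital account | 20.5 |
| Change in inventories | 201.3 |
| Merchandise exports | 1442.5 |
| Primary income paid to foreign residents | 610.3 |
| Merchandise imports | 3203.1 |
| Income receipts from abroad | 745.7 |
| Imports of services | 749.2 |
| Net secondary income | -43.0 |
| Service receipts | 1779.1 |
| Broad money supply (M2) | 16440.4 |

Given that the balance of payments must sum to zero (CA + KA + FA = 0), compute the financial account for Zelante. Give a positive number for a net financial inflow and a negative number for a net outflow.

617.8

Goods balance = 1442.5 - 3203.1 = -1760.6
Services balance = 1779.1 - 749.2 = 1029.9
Trade balance (goods + services) = -1760.6 + 1029.9 = -730.7
Net primary income = 745.7 - 610.3 = 135.4
Net secondary income = -43.0
Current account = -730.7 + 135.4 + (-43.0) = -638.3
Financial account = -(-638.3 + 20.5) = 617.8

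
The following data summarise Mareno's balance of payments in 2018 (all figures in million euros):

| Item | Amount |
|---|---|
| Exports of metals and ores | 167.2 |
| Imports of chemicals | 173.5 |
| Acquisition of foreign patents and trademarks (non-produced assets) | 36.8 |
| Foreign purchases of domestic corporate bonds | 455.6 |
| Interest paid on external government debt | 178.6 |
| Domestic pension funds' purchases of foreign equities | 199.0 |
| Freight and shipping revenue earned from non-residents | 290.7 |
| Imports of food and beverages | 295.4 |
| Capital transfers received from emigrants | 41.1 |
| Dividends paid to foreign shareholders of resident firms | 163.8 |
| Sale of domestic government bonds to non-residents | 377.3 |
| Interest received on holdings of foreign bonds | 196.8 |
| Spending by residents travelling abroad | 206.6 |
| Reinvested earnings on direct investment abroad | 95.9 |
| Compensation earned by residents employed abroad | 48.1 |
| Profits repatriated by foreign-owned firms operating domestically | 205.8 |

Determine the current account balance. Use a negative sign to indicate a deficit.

-425.0

Goods: 167.2 - 173.5 - 295.4 = -301.7
Services: -206.6 + 290.7 = 84.1
Primary income: 196.8 - 163.8 - 178.6 + 95.9 - 205.8 + 48.1 = -207.4
Current account = (-301.7) + 84.1 + (-207.4) = -425.0
(Excluded from the current account — capital account: acquisition of foreign patents and trademarks (non-produced assets) 36.8, capital transfers received from emigrants 41.1; financial account: foreign purchases of domestic corporate bonds 455.6, domestic pension funds' purchases of foreign equities 199.0, sale of domestic government bonds to non-residents 377.3.)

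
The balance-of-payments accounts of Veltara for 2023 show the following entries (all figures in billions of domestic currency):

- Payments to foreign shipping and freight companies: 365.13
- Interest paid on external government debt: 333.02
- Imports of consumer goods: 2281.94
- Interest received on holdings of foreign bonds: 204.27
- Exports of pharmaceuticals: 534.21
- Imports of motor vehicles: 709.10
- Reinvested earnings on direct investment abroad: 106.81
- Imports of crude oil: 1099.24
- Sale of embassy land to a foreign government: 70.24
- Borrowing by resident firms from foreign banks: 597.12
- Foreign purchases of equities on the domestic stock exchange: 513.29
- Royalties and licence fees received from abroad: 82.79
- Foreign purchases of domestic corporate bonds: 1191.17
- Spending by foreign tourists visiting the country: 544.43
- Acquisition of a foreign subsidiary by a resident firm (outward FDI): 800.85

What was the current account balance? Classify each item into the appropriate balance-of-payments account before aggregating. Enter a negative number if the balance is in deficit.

-3315.92

Goods: -2281.94 + 534.21 - 1099.24 - 709.10 = -3556.07
Services: -365.13 + 82.79 + 544.43 = 262.09
Primary income: 106.81 + 204.27 - 333.02 = -21.94
Current account = (-3556.07) + 262.09 + (-21.94) = -3315.92
(Excluded from the current account — capital account: sale of embassy land to a foreign government 70.24; financial account: borrowing by resident firms from foreign banks 597.12, foreign purchases of equities on the domestic stock exchange 513.29, foreign purchases of domestic corporate bonds 1191.17, acquisition of a foreign subsidiary by a resident firm (outward FDI) 800.85.)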